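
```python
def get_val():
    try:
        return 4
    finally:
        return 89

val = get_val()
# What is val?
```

Step-by-step execution trace:
1. `get_val()` enters try: `return 4` sets pending return value 4.
2. Before returning, `finally: return 89` runs and overrides the pending return.
3. get_val() returns 89 → val = 89.
Result: 89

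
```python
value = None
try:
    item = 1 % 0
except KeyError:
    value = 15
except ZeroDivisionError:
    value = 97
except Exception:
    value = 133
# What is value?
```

Step-by-step execution trace:
1. `item = 1 % 0` raises ZeroDivisionError.
2. `except KeyError` does not match ZeroDivisionError; skipped.
3. `except ZeroDivisionError` matches → value = 97.
4. Remaining except clauses are skipped.
Result: 97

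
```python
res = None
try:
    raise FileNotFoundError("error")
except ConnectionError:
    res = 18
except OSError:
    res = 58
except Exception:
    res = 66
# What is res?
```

Step-by-step execution trace:
1. `raise FileNotFoundError(...)` raises FileNotFoundError.
2. `except ConnectionError` does not match (FileNotFoundError is not a subclass of ConnectionError); skipped.
3. `except OSError` matches (FileNotFoundError is a subclass of OSError) → res = 58.
4. `except Exception` is not reached.
Result: 58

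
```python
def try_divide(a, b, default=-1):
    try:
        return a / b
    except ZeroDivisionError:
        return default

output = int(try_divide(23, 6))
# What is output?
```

Step-by-step execution trace:
1. `try_divide(23, 6)` enters try: `return 23 / 6` → returns 3.8333333333333335. No exception raised.
2. `except ZeroDivisionError` is skipped.
3. `int(3.8333333333333335)` → 3 → output = 3.
Result: 3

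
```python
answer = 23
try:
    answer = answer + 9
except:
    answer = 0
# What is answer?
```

Step-by-step execution trace:
1. answer starts at 23.
2. try: `answer = answer + 9` → answer = 32. No exception raised.
3. `except` is skipped.
Result: 32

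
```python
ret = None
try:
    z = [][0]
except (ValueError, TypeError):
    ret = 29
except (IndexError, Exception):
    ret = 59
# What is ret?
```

Step-by-step execution trace:
1. `z = [][0]` raises IndexError.
2. `except (ValueError, TypeError)` does not match IndexError; skipped.
3. `except (IndexError, Exception)` matches (IndexError is in the tuple) → ret = 59.
Result: 59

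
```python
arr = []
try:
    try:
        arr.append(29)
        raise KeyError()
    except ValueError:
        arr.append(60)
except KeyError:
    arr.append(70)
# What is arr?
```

Step-by-step execution trace:
1. Inner try: `arr.append(29)` → arr = [29].
2. `raise KeyError()` raises KeyError.
3. Inner `except ValueError` does not match KeyError; exception propagates to outer try.
4. Outer `except KeyError` matches → `arr.append(70)` → arr = [29, 70].
Result: [29, 70]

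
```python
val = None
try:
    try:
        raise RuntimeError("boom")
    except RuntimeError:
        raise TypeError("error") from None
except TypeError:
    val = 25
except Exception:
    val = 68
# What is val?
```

Step-by-step execution trace:
1. Inner try raises RuntimeError; inner `except RuntimeError` catches it.
2. `raise TypeError(...) from None` raises TypeError (from None suppresses __context__, but the active exception is still TypeError).
3. Outer `except TypeError` matches → val = 25.
4. `except Exception` is not reached.
Result: 25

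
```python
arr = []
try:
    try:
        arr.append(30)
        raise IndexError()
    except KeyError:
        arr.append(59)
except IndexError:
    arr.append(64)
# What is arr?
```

Step-by-step execution trace:
1. Inner try: `arr.append(30)` → arr = [30].
2. `raise IndexError()` raises IndexError.
3. Inner `except KeyError` does not match IndexError; exception propagates to outer try.
4. Outer `except IndexError` matches → `arr.append(64)` → arr = [30, 64].
Result: [30, 64]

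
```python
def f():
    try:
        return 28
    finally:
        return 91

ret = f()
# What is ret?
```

Step-by-step execution trace:
1. `f()` enters try: `return 28` sets pending return value 28.
2. Before returning, `finally: return 91` runs and overrides the pending return.
3. f() returns 91 → ret = 91.
Result: 91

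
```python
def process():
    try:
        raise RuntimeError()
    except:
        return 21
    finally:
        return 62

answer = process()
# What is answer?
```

Step-by-step execution trace:
1. `process()` enters try: `raise RuntimeError()` raises RuntimeError.
2. bare `except` matches → `return 21` sets pending return value 21.
3. Before returning, `finally: return 62` runs and overrides the pending return.
4. process() returns 62 → answer = 62.
Result: 62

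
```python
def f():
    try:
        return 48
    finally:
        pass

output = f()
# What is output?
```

Step-by-step execution trace:
1. `f()` enters try: `return 48` sets pending return value 48.
2. Before returning, `finally: pass` runs (no effect).
3. f() returns 48 → output = 48.
Result: 48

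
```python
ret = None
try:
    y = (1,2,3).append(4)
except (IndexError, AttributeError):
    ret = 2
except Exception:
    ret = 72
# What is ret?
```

Step-by-step execution trace:
1. `y = (1,2,3).append(4)` raises AttributeError.
2. `except (IndexError, AttributeError)` matches (AttributeError is in the tuple) → ret = 2.
3. `except Exception` is not reached.
Result: 2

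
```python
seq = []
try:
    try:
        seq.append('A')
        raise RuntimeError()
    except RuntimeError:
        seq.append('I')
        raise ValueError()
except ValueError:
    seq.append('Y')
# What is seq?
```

Step-by-step execution trace:
1. Inner try: `seq.append('A')` → seq = ['A'].
2. `raise RuntimeError()` raises RuntimeError.
3. Inner `except RuntimeError` matches → `seq.append('I')` → seq = ['A', 'I'].
4. `raise ValueError()` raises ValueError; propagates to outer try.
5. Outer `except ValueError` matches → `seq.append('Y')` → seq = ['A', 'I', 'Y'].
Result: ['A', 'I', 'Y']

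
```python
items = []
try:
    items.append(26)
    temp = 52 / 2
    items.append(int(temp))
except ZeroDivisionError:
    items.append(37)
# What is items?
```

Step-by-step execution trace:
1. try: `items.append(26)` → items = [26].
2. `temp = 52 / 2` → temp = 26.0. No exception raised.
3. `items.append(int(temp))` → items = [26, 26].
4. `except ZeroDivisionError` is skipped (no exception was raised).
Result: [26, 26]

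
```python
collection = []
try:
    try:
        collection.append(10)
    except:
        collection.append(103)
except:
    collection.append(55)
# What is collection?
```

Step-by-step execution trace:
1. Inner try: `collection.append(10)` → collection = [10]. No exception raised.
2. Inner `except` is skipped.
3. Inner try completes normally; outer `except` is skipped.
Result: [10]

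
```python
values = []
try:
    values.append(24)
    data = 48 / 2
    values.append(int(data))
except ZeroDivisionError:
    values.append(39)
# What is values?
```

Step-by-step execution trace:
1. try: `values.append(24)` → values = [24].
2. `data = 48 / 2` → data = 24.0. No exception raised.
3. `values.append(int(data))` → values = [24, 24].
4. `except ZeroDivisionError` is skipped (no exception was raised).
Result: [24, 24]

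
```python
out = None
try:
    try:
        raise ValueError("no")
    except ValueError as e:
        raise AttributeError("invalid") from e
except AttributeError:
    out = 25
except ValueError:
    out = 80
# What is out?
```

Step-by-step execution trace:
1. Inner try raises ValueError; inner `except ValueError as e` catches it.
2. `raise AttributeError(...) from e` raises AttributeError (ValueError is attached as __cause__, but only AttributeError is active).
3. Outer `except AttributeError` matches → out = 25.
4. `except ValueError` is not reached.
Result: 25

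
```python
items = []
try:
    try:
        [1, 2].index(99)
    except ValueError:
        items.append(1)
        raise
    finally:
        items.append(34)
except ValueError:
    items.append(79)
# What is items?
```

Step-by-step execution trace:
1. Inner try: `[1, 2].index(99)` raises ValueError.
2. Inner `except ValueError` matches → `items.append(1)` → items = [1].
3. bare `raise` re-raises ValueError.
4. Inner `finally` runs during unwinding: `items.append(34)` → items = [1, 34].
5. Outer `except ValueError` matches → `items.append(79)` → items = [1, 34, 79].
Result: [1, 34, 79]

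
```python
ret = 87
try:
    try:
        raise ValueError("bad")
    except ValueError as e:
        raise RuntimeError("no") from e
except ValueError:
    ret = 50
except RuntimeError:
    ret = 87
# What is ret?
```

Step-by-step execution trace:
1. Inner try raises ValueError; inner `except ValueError as e` catches it.
2. `raise RuntimeError(...) from e` raises RuntimeError (ValueError is attached as __cause__, but only RuntimeError is active).
3. Outer `except ValueError` does not match RuntimeError; skipped.
4. Outer `except RuntimeError` matches → ret = 87.
Result: 87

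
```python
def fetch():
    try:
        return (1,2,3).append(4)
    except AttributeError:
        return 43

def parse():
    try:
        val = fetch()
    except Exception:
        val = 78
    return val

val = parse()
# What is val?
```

Step-by-step execution trace:
1. `parse()` calls `fetch()`.
2. In fetch: `(1,2,3).append(4)` raises AttributeError; `except AttributeError` catches it → returns 43.
3. In parse: `val = fetch()` → val = 43. No exception reaches parse.
4. `except Exception` is skipped; parse returns 43.
5. val = 43.
Result: 43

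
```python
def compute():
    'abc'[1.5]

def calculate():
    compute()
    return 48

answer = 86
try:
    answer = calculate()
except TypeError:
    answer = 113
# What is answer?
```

Step-by-step execution trace:
1. answer starts at 86.
2. try: `calculate()` calls `compute()`.
3. `compute()` evaluates `'abc'[1.5]`, which raises TypeError; it propagates through calculate (uncaught).
4. `return 48` in calculate is not reached; the assignment to answer does not complete.
5. `except TypeError` matches → answer = 113.
Result: 113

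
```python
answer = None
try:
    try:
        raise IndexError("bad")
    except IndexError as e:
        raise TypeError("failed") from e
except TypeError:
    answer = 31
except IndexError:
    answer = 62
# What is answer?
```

Step-by-step execution trace:
1. Inner try raises IndexError; inner `except IndexError as e` catches it.
2. `raise TypeError(...) from e` raises TypeError (IndexError is attached as __cause__, but only TypeError is active).
3. Outer `except TypeError` matches → answer = 31.
4. `except IndexError` is not reached.
Result: 31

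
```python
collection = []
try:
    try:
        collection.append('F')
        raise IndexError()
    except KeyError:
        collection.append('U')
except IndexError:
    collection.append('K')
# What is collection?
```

Step-by-step execution trace:
1. Inner try: `collection.append('F')` → collection = ['F'].
2. `raise IndexError()` raises IndexError.
3. Inner `except KeyError` does not match IndexError; exception propagates to outer try.
4. Outer `except IndexError` matches → `collection.append('K')` → collection = ['F', 'K'].
Result: ['F', 'K']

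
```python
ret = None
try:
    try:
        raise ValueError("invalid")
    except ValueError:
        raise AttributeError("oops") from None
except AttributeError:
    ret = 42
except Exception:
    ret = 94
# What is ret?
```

Step-by-step execution trace:
1. Inner try raises ValueError; inner `except ValueError` catches it.
2. `raise AttributeError(...) from None` raises AttributeError (from None suppresses __context__, but the active exception is still AttributeError).
3. Outer `except AttributeError` matches → ret = 42.
4. `except Exception` is not reached.
Result: 42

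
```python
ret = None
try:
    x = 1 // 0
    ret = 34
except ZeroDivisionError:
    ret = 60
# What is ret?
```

Step-by-step execution trace:
1. `x = 1 // 0` raises ZeroDivisionError.
2. `ret = 34` is not reached.
3. `except ZeroDivisionError` matches → ret = 60.
Result: 60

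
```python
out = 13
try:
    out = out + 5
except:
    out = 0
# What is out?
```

Step-by-step execution trace:
1. out starts at 13.
2. try: `out = out + 5` → out = 18. No exception raised.
3. `except` is skipped.
Result: 18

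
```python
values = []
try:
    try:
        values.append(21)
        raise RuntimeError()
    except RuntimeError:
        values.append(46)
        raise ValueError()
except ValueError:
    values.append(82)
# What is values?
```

Step-by-step execution trace:
1. Inner try: `values.append(21)` → values = [21].
2. `raise RuntimeError()` raises RuntimeError.
3. Inner `except RuntimeError` matches → `values.append(46)` → values = [21, 46].
4. `raise ValueError()` raises ValueError; propagates to outer try.
5. Outer `except ValueError` matches → `values.append(82)` → values = [21, 46, 82].
Result: [21, 46, 82]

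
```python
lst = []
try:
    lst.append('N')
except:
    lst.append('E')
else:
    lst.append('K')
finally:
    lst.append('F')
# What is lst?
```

Step-by-step execution trace:
1. try: `lst.append('N')` → lst = ['N']. No exception raised.
2. `except` is skipped.
3. `else` runs: `lst.append('K')` → lst = ['N', 'K'].
4. `finally` always runs: `lst.append('F')` → lst = ['N', 'K', 'F'].
Result: ['N', 'K', 'F']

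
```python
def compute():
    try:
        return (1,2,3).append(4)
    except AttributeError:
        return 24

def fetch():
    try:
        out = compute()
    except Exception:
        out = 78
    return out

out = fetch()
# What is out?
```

Step-by-step execution trace:
1. `fetch()` calls `compute()`.
2. In compute: `(1,2,3).append(4)` raises AttributeError; `except AttributeError` catches it → returns 24.
3. In fetch: `out = compute()` → out = 24. No exception reaches fetch.
4. `except Exception` is skipped; fetch returns 24.
5. out = 24.
Result: 24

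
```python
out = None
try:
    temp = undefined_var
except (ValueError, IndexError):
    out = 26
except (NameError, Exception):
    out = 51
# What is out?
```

Step-by-step execution trace:
1. `temp = undefined_var` raises NameError.
2. `except (ValueError, IndexError)` does not match NameError; skipped.
3. `except (NameError, Exception)` matches (NameError is in the tuple) → out = 51.
Result: 51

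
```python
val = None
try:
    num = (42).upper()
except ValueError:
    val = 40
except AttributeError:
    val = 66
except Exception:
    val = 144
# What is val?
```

Step-by-step execution trace:
1. `num = (42).upper()` raises AttributeError.
2. `except ValueError` does not match AttributeError; skipped.
3. `except AttributeError` matches → val = 66.
4. Remaining except clauses are skipped.
Result: 66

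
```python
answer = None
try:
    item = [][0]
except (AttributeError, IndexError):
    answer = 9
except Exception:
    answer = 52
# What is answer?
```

Step-by-step execution trace:
1. `item = [][0]` raises IndexError.
2. `except (AttributeError, IndexError)` matches (IndexError is in the tuple) → answer = 9.
3. `except Exception` is not reached.
Result: 9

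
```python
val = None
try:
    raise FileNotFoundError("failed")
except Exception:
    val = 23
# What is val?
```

Step-by-step execution trace:
1. `raise FileNotFoundError(...)` raises FileNotFoundError.
2. `except Exception` matches (FileNotFoundError is a subclass of Exception) → val = 23.
Result: 23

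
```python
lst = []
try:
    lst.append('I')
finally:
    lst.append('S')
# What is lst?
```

Step-by-step execution trace:
1. try: `lst.append('I')` → lst = ['I'].
2. The try body completes without raising.
3. finally always runs: `lst.append('S')` → lst = ['I', 'S'].
Result: ['I', 'S']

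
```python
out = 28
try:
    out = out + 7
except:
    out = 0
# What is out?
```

Step-by-step execution trace:
1. out starts at 28.
2. try: `out = out + 7` → out = 35. No exception raised.
3. `except` is skipped.
Result: 35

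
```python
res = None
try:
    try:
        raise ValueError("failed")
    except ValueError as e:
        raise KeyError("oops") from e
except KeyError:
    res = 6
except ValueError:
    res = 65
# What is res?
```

Step-by-step execution trace:
1. Inner try raises ValueError; inner `except ValueError as e` catches it.
2. `raise KeyError(...) from e` raises KeyError (ValueError is attached as __cause__, but only KeyError is active).
3. Outer `except KeyError` matches → res = 6.
4. `except ValueError` is not reached.
Result: 6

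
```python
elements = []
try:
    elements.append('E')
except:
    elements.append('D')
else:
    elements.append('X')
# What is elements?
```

Step-by-step execution trace:
1. try: `elements.append('E')` → elements = ['E']. No exception raised.
2. `except` is skipped.
3. `else` runs (try completed without exception): `elements.append('X')` → elements = ['E', 'X'].
Result: ['E', 'X']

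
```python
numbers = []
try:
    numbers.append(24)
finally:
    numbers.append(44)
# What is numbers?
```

Step-by-step execution trace:
1. try: `numbers.append(24)` → numbers = [24].
2. The try body completes without raising.
3. finally always runs: `numbers.append(44)` → numbers = [24, 44].
Result: [24, 44]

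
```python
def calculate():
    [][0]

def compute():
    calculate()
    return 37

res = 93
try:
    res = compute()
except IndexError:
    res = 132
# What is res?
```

Step-by-step execution trace:
1. res starts at 93.
2. try: `compute()` calls `calculate()`.
3. `calculate()` evaluates `[][0]`, which raises IndexError; it propagates through compute (uncaught).
4. `return 37` in compute is not reached; the assignment to res does not complete.
5. `except IndexError` matches → res = 132.
Result: 132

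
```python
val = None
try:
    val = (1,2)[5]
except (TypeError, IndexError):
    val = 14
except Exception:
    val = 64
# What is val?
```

Step-by-step execution trace:
1. `val = (1,2)[5]` raises IndexError.
2. `except (TypeError, IndexError)` matches (IndexError is in the tuple) → val = 14.
3. `except Exception` is not reached.
Result: 14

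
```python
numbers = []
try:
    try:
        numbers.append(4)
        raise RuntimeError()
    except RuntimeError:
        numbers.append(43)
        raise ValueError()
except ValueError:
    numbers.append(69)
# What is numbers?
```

Step-by-step execution trace:
1. Inner try: `numbers.append(4)` → numbers = [4].
2. `raise RuntimeError()` raises RuntimeError.
3. Inner `except RuntimeError` matches → `numbers.append(43)` → numbers = [4, 43].
4. `raise ValueError()` raises ValueError; propagates to outer try.
5. Outer `except ValueError` matches → `numbers.append(69)` → numbers = [4, 43, 69].
Result: [4, 43, 69]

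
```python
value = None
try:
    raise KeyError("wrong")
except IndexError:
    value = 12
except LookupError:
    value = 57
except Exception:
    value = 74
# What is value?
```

Step-by-step execution trace:
1. `raise KeyError(...)` raises KeyError.
2. `except IndexError` does not match (KeyError is not a subclass of IndexError); skipped.
3. `except LookupError` matches (KeyError is a subclass of LookupError) → value = 57.
4. `except Exception` is not reached.
Result: 57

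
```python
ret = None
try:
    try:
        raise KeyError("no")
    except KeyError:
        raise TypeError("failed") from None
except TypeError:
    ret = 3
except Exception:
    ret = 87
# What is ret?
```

Step-by-step execution trace:
1. Inner try raises KeyError; inner `except KeyError` catches it.
2. `raise TypeError(...) from None` raises TypeError (from None suppresses __context__, but the active exception is still TypeError).
3. Outer `except TypeError` matches → ret = 3.
4. `except Exception` is not reached.
Result: 3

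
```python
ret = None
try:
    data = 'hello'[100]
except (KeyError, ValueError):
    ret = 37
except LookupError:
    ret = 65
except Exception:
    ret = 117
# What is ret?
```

Step-by-step execution trace:
1. `data = 'hello'[100]` raises IndexError.
2. `except (KeyError, ValueError)` does not match IndexError; skipped.
3. `except LookupError` matches (IndexError is a subclass of LookupError) → ret = 65.
4. `except Exception` is not reached.
Result: 65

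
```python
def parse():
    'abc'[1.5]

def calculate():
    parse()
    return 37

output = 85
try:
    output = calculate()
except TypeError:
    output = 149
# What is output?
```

Step-by-step execution trace:
1. output starts at 85.
2. try: `calculate()` calls `parse()`.
3. `parse()` evaluates `'abc'[1.5]`, which raises TypeError; it propagates through calculate (uncaught).
4. `return 37` in calculate is not reached; the assignment to output does not complete.
5. `except TypeError` matches → output = 149.
Result: 149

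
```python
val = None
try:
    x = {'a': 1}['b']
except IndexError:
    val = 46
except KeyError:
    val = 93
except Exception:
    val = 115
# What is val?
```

Step-by-step execution trace:
1. `x = {'a': 1}['b']` raises KeyError.
2. `except IndexError` does not match KeyError; skipped.
3. `except KeyError` matches → val = 93.
4. Remaining except clauses are skipped.
Result: 93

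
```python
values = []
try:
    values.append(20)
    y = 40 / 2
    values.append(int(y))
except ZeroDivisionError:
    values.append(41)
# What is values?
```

Step-by-step execution trace:
1. try: `values.append(20)` → values = [20].
2. `y = 40 / 2` → y = 20.0. No exception raised.
3. `values.append(int(y))` → values = [20, 20].
4. `except ZeroDivisionError` is skipped (no exception was raised).
Result: [20, 20]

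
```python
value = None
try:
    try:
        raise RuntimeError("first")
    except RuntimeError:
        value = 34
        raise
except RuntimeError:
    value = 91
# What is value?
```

Step-by-step execution trace:
1. Inner try: `raise RuntimeError("first")` raises RuntimeError.
2. Inner `except RuntimeError` matches → value = 34.
3. bare `raise` re-raises the same RuntimeError.
4. Outer `except RuntimeError` matches → value = 91.
Result: 91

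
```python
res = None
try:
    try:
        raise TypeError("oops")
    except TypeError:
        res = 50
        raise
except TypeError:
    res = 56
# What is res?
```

Step-by-step execution trace:
1. Inner try: `raise TypeError("oops")` raises TypeError.
2. Inner `except TypeError` matches → res = 50.
3. bare `raise` re-raises the same TypeError.
4. Outer `except TypeError` matches → res = 56.
Result: 56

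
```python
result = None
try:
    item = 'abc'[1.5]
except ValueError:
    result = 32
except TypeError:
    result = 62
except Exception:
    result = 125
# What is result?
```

Step-by-step execution trace:
1. `item = 'abc'[1.5]` raises TypeError.
2. `except ValueError` does not match TypeError; skipped.
3. `except TypeError` matches → result = 62.
4. Remaining except clauses are skipped.
Result: 62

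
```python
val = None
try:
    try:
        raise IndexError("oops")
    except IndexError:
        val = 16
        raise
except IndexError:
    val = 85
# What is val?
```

Step-by-step execution trace:
1. Inner try: `raise IndexError("oops")` raises IndexError.
2. Inner `except IndexError` matches → val = 16.
3. bare `raise` re-raises the same IndexError.
4. Outer `except IndexError` matches → val = 85.
Result: 85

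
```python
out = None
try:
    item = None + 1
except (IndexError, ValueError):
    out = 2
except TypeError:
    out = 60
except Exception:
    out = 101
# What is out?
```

Step-by-step execution trace:
1. `item = None + 1` raises TypeError.
2. `except (IndexError, ValueError)` does not match TypeError; skipped.
3. `except TypeError` matches (exact type match) → out = 60.
4. `except Exception` is not reached.
Result: 60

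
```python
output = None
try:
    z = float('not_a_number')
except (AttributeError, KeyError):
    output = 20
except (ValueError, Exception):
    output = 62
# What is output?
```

Step-by-step execution trace:
1. `z = float('not_a_number')` raises ValueError.
2. `except (AttributeError, KeyError)` does not match ValueError; skipped.
3. `except (ValueError, Exception)` matches (ValueError is in the tuple) → output = 62.
Result: 62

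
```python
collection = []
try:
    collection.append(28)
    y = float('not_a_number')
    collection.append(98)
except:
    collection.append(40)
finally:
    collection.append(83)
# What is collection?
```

Step-by-step execution trace:
1. try: `collection.append(28)` → collection = [28].
2. `y = float('not_a_number')` raises ValueError; `collection.append(98)` is not reached.
3. bare `except` matches → `collection.append(40)` → collection = [28, 40].
4. finally always runs: `collection.append(83)` → collection = [28, 40, 83].
Result: [28, 40, 83]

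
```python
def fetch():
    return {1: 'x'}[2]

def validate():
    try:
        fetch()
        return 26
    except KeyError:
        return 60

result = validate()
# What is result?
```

Step-by-step execution trace:
1. `validate()` calls `fetch()`.
2. `fetch()` evaluates `{1: 'x'}[2]`, which raises KeyError; it propagates to the caller.
3. `return 26` is not reached.
4. `except KeyError` in validate matches → returns 60.
5. result = 60.
Result: 60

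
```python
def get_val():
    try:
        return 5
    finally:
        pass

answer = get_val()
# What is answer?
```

Step-by-step execution trace:
1. `get_val()` enters try: `return 5` sets pending return value 5.
2. Before returning, `finally: pass` runs (no effect).
3. get_val() returns 5 → answer = 5.
Result: 5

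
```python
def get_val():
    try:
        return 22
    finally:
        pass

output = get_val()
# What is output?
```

Step-by-step execution trace:
1. `get_val()` enters try: `return 22` sets pending return value 22.
2. Before returning, `finally: pass` runs (no effect).
3. get_val() returns 22 → output = 22.
Result: 22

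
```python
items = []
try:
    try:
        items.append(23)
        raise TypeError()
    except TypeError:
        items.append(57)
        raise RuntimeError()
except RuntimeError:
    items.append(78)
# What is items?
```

Step-by-step execution trace:
1. Inner try: `items.append(23)` → items = [23].
2. `raise TypeError()` raises TypeError.
3. Inner `except TypeError` matches → `items.append(57)` → items = [23, 57].
4. `raise RuntimeError()` raises RuntimeError; propagates to outer try.
5. Outer `except RuntimeError` matches → `items.append(78)` → items = [23, 57, 78].
Result: [23, 57, 78]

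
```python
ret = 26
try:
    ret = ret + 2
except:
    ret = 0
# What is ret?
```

Step-by-step execution trace:
1. ret starts at 26.
2. try: `ret = ret + 2` → ret = 28. No exception raised.
3. `except` is skipped.
Result: 28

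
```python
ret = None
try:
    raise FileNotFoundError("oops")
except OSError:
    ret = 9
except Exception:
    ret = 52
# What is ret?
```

Step-by-step execution trace:
1. `raise FileNotFoundError(...)` raises FileNotFoundError.
2. `except OSError` matches (FileNotFoundError is a subclass of OSError) → ret = 9.
3. `except Exception` is not reached.
Result: 9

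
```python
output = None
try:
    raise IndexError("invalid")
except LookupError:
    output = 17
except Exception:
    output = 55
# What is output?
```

Step-by-step execution trace:
1. `raise IndexError(...)` raises IndexError.
2. `except LookupError` matches (IndexError is a subclass of LookupError) → output = 17.
3. `except Exception` is not reached.
Result: 17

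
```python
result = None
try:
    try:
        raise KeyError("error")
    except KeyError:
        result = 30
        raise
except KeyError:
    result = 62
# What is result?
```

Step-by-step execution trace:
1. Inner try: `raise KeyError("error")` raises KeyError.
2. Inner `except KeyError` matches → result = 30.
3. bare `raise` re-raises the same KeyError.
4. Outer `except KeyError` matches → result = 62.
Result: 62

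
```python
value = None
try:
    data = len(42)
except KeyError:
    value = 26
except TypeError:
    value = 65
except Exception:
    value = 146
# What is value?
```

Step-by-step execution trace:
1. `data = len(42)` raises TypeError.
2. `except KeyError` does not match TypeError; skipped.
3. `except TypeError` matches → value = 65.
4. Remaining except clauses are skipped.
Result: 65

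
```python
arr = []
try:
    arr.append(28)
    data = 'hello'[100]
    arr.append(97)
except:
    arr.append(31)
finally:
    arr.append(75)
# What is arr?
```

Step-by-step execution trace:
1. try: `arr.append(28)` → arr = [28].
2. `data = 'hello'[100]` raises IndexError; `arr.append(97)` is not reached.
3. bare `except` matches → `arr.append(31)` → arr = [28, 31].
4. finally always runs: `arr.append(75)` → arr = [28, 31, 75].
Result: [28, 31, 75]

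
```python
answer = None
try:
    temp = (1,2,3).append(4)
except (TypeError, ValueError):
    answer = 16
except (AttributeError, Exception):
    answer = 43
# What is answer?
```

Step-by-step execution trace:
1. `temp = (1,2,3).append(4)` raises AttributeError.
2. `except (TypeError, ValueError)` does not match AttributeError; skipped.
3. `except (AttributeError, Exception)` matches (AttributeError is in the tuple) → answer = 43.
Result: 43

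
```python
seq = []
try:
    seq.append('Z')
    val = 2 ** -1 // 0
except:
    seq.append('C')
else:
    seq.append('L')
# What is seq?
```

Step-by-step execution trace:
1. try: `seq.append('Z')` → seq = ['Z'].
2. `val = 2 ** -1 // 0` raises ZeroDivisionError.
3. bare `except` matches → `seq.append('C')` → seq = ['Z', 'C'].
4. `else` is skipped (an exception was raised).
Result: ['Z', 'C']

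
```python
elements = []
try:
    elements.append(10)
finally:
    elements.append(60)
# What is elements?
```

Step-by-step execution trace:
1. try: `elements.append(10)` → elements = [10].
2. The try body completes without raising.
3. finally always runs: `elements.append(60)` → elements = [10, 60].
Result: [10, 60]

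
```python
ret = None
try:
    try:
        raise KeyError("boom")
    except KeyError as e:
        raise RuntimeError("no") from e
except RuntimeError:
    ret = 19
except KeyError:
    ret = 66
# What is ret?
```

Step-by-step execution trace:
1. Inner try raises KeyError; inner `except KeyError as e` catches it.
2. `raise RuntimeError(...) from e` raises RuntimeError (KeyError is attached as __cause__, but only RuntimeError is active).
3. Outer `except RuntimeError` matches → ret = 19.
4. `except KeyError` is not reached.
Result: 19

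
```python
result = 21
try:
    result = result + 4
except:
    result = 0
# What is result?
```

Step-by-step execution trace:
1. result starts at 21.
2. try: `result = result + 4` → result = 25. No exception raised.
3. `except` is skipped.
Result: 25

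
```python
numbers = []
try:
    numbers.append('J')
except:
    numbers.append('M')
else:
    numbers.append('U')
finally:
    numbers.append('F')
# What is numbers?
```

Step-by-step execution trace:
1. try: `numbers.append('J')` → numbers = ['J']. No exception raised.
2. `except` is skipped.
3. `else` runs: `numbers.append('U')` → numbers = ['J', 'U'].
4. `finally` always runs: `numbers.append('F')` → numbers = ['J', 'U', 'F'].
Result: ['J', 'U', 'F']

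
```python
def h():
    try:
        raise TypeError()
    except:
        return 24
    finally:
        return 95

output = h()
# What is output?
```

Step-by-step execution trace:
1. `h()` enters try: `raise TypeError()` raises TypeError.
2. bare `except` matches → `return 24` sets pending return value 24.
3. Before returning, `finally: return 95` runs and overrides the pending return.
4. h() returns 95 → output = 95.
Result: 95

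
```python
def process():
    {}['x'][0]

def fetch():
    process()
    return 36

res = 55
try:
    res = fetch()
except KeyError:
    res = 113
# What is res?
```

Step-by-step execution trace:
1. res starts at 55.
2. try: `fetch()` calls `process()`.
3. `process()` evaluates `{}['x'][0]`, which raises KeyError; it propagates through fetch (uncaught).
4. `return 36` in fetch is not reached; the assignment to res does not complete.
5. `except KeyError` matches → res = 113.
Result: 113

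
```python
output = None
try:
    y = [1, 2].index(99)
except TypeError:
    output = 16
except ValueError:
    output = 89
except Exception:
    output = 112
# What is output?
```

Step-by-step execution trace:
1. `y = [1, 2].index(99)` raises ValueError.
2. `except TypeError` does not match ValueError; skipped.
3. `except ValueError` matches → output = 89.
4. Remaining except clauses are skipped.
Result: 89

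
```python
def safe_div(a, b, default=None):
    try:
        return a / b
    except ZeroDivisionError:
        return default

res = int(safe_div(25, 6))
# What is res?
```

Step-by-step execution trace:
1. `safe_div(25, 6)` enters try: `return 25 / 6` → returns 4.166666666666667. No exception raised.
2. `except ZeroDivisionError` is skipped.
3. `int(4.166666666666667)` → 4 → res = 4.
Result: 4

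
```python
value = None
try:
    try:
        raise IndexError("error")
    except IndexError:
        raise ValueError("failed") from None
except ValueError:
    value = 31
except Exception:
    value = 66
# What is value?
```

Step-by-step execution trace:
1. Inner try raises IndexError; inner `except IndexError` catches it.
2. `raise ValueError(...) from None` raises ValueError (from None suppresses __context__, but the active exception is still ValueError).
3. Outer `except ValueError` matches → value = 31.
4. `except Exception` is not reached.
Result: 31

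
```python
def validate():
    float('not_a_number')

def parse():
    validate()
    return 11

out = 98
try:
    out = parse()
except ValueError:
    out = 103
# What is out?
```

Step-by-step execution trace:
1. out starts at 98.
2. try: `parse()` calls `validate()`.
3. `validate()` evaluates `float('not_a_number')`, which raises ValueError; it propagates through parse (uncaught).
4. `return 11` in parse is not reached; the assignment to out does not complete.
5. `except ValueError` matches → out = 103.
Result: 103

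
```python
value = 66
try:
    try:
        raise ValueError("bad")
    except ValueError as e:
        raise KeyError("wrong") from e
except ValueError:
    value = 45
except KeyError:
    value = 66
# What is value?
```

Step-by-step execution trace:
1. Inner try raises ValueError; inner `except ValueError as e` catches it.
2. `raise KeyError(...) from e` raises KeyError (ValueError is attached as __cause__, but only KeyError is active).
3. Outer `except ValueError` does not match KeyError; skipped.
4. Outer `except KeyError` matches → value = 66.
Result: 66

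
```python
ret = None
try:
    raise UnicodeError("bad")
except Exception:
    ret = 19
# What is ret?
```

Step-by-step execution trace:
1. `raise UnicodeError(...)` raises UnicodeError.
2. `except Exception` matches (UnicodeError is a subclass of Exception) → ret = 19.
Result: 19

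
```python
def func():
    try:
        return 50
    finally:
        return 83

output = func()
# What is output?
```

Step-by-step execution trace:
1. `func()` enters try: `return 50` sets pending return value 50.
2. Before returning, `finally: return 83` runs and overrides the pending return.
3. func() returns 83 → output = 83.
Result: 83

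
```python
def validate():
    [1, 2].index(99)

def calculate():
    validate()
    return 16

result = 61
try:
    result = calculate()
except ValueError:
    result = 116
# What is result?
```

Step-by-step execution trace:
1. result starts at 61.
2. try: `calculate()` calls `validate()`.
3. `validate()` evaluates `[1, 2].index(99)`, which raises ValueError; it propagates through calculate (uncaught).
4. `return 16` in calculate is not reached; the assignment to result does not complete.
5. `except ValueError` matches → result = 116.
Result: 116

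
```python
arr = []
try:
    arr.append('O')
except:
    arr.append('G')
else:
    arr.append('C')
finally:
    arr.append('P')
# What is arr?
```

Step-by-step execution trace:
1. try: `arr.append('O')` → arr = ['O']. No exception raised.
2. `except` is skipped.
3. `else` runs: `arr.append('C')` → arr = ['O', 'C'].
4. `finally` always runs: `arr.append('P')` → arr = ['O', 'C', 'P'].
Result: ['O', 'C', 'P']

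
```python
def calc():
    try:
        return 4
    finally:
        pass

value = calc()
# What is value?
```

Step-by-step execution trace:
1. `calc()` enters try: `return 4` sets pending return value 4.
2. Before returning, `finally: pass` runs (no effect).
3. calc() returns 4 → value = 4.
Result: 4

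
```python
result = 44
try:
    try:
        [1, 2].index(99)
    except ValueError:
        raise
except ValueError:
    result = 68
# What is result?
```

Step-by-step execution trace:
1. Inner try: `[1, 2].index(99)` raises ValueError.
2. Inner `except ValueError` matches; bare `raise` re-raises the same ValueError.
3. Outer `except ValueError` matches → result = 68.
Result: 68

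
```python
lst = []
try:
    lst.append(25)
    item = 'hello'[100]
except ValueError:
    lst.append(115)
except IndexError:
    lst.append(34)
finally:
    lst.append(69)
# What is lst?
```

Step-by-step execution trace:
1. try: `lst.append(25)` → lst = [25].
2. `item = 'hello'[100]` raises IndexError.
3. `except ValueError` does not match IndexError; skipped.
4. `except IndexError` matches → `lst.append(34)` → lst = [25, 34].
5. finally always runs: `lst.append(69)` → lst = [25, 34, 69].
Result: [25, 34, 69]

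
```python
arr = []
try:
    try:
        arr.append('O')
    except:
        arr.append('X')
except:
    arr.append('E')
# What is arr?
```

Step-by-step execution trace:
1. Inner try: `arr.append('O')` → arr = ['O']. No exception raised.
2. Inner `except` is skipped.
3. Inner try completes normally; outer `except` is skipped.
Result: ['O']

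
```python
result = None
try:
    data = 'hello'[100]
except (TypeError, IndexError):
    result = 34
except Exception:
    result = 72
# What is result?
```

Step-by-step execution trace:
1. `data = 'hello'[100]` raises IndexError.
2. `except (TypeError, IndexError)` matches (IndexError is in the tuple) → result = 34.
3. `except Exception` is not reached.
Result: 34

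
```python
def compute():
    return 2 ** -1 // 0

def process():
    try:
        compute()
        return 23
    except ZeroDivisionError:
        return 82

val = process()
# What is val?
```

Step-by-step execution trace:
1. `process()` calls `compute()`.
2. `compute()` evaluates `2 ** -1 // 0`, which raises ZeroDivisionError; it propagates to the caller.
3. `return 23` is not reached.
4. `except ZeroDivisionError` in process matches → returns 82.
5. val = 82.
Result: 82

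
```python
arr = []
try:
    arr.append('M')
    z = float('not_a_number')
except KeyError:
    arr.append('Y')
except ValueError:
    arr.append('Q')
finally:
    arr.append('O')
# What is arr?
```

Step-by-step execution trace:
1. try: `arr.append('M')` → arr = ['M'].
2. `z = float('not_a_number')` raises ValueError.
3. `except KeyError` does not match ValueError; skipped.
4. `except ValueError` matches → `arr.append('Q')` → arr = ['M', 'Q'].
5. finally always runs: `arr.append('O')` → arr = ['M', 'Q', 'O'].
Result: ['M', 'Q', 'O']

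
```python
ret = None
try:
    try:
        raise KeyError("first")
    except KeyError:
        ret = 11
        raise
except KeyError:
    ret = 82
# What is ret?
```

Step-by-step execution trace:
1. Inner try: `raise KeyError("first")` raises KeyError.
2. Inner `except KeyError` matches → ret = 11.
3. bare `raise` re-raises the same KeyError.
4. Outer `except KeyError` matches → ret = 82.
Result: 82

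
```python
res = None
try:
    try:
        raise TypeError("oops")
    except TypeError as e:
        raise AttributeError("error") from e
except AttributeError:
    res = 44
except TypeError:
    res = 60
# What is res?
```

Step-by-step execution trace:
1. Inner try raises TypeError; inner `except TypeError as e` catches it.
2. `raise AttributeError(...) from e` raises AttributeError (TypeError is attached as __cause__, but only AttributeError is active).
3. Outer `except AttributeError` matches → res = 44.
4. `except TypeError` is not reached.
Result: 44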